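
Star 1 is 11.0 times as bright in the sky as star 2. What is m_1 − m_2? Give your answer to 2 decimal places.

m_1 − m_2 ≈ -2.60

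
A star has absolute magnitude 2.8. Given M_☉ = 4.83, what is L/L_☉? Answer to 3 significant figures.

L/L_☉ ≈ 6.49

M − M_☉ = 2.8 − 4.83 = -2.030
L/L_☉ = 10^(−0.4 (M − M_☉)) = 10^0.812 = 6.486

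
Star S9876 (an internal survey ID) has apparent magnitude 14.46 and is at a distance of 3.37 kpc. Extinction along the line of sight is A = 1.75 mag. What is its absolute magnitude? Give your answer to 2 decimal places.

d = 3.37 kpc = 3370 pc
5 log₁₀(d/10 pc) = 5 log₁₀(3370) − 5 = 12.638
M = m − 5 log₁₀(d/10) − A = 14.46 − 12.638 − 1.75 = 0.072

M ≈ 0.07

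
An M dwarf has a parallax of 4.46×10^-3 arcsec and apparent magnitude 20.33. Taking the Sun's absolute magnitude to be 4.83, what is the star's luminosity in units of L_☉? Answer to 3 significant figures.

d = 1/p = 1/4.46×10^-3″ = 224.2 pc
M = m − 5 log₁₀ d + 5 = 20.33 − 5·2.3507 + 5 = 13.577
M − M_☉ = 13.577 − 4.83 = 8.747
L/L_☉ = 10^(−0.4 × 8.747) = 3.172×10^-4

L/L_☉ ≈ 3.17×10^-4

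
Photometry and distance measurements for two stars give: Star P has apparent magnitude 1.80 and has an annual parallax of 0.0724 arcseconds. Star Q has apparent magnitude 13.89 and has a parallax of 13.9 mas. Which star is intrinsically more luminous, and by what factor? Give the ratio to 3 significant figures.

Star P: d = 1/p = 1/0.0724″ = 13.81 pc
Star P: M = m − 5 log₁₀ d + 5 = 1.80 − 5·1.1403 + 5 = 1.099
Star Q: p = 13.9 mas = 0.0139″ → d = 1/p = 71.94 pc
Star Q: M = m − 5 log₁₀ d + 5 = 13.89 − 5·1.8570 + 5 = 9.605
ΔM = M_P − M_Q = 1.099 − (9.605) = -8.506; smaller M is more luminous → Star P.
L ratio = 10^(0.4 |ΔM|) = 10^3.403 = 2527

Star P is more luminous, by a factor of 2530.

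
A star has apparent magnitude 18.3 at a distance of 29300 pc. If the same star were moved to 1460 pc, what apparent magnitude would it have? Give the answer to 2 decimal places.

m ≈ 11.79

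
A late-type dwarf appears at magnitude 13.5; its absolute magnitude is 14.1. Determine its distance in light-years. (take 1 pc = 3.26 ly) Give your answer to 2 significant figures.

d ≈ 25 ly

Distance modulus: m − M = 13.5 − (14.1) = -0.600
m − M = 5 log₁₀ d − 5
log₁₀ d = (m − M)/5 + 1 = 0.8800
d = 10^0.8800 = 7.586 pc
= 24.73 ly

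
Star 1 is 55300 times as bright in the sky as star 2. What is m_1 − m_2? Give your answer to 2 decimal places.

m_1 − m_2 ≈ -11.86

Pogson: Δm = −2.5 log₁₀(ratio) = −2.5 log₁₀(55300) = −2.5 × 4.7427 = -11.857
Star 1 is brighter, so it has the smaller magnitude: the difference is negative.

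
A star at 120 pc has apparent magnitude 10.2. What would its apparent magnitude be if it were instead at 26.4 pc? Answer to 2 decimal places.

Flux ∝ 1/d², so Δm = 5 log₁₀(d₂/d₁) = 5 log₁₀(26.4/120) = -3.288
m₂ = m₁ + Δm = 10.2 + (-3.288) = 6.912

m ≈ 6.91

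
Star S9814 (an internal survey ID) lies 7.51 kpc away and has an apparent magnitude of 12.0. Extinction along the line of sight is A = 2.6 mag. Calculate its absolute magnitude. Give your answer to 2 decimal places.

M ≈ -4.98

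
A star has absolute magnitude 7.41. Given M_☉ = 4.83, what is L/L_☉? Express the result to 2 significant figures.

L/L_☉ ≈ 0.093

M − M_☉ = 7.41 − 4.83 = 2.580
L/L_☉ = 10^(−0.4 (M − M_☉)) = 10^-1.032 = 0.09290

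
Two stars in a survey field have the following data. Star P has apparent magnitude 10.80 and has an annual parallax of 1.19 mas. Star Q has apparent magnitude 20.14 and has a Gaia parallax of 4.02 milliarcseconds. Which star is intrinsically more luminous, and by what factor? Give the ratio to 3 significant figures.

Star P is more luminous, by a factor of 62100.

Star P: p = 1.19 mas = 1.19×10^-3″ → d = 1/p = 840.3 pc
Star P: M = m − 5 log₁₀ d + 5 = 10.80 − 5·2.9245 + 5 = 1.178
Star Q: p = 4.02 mas = 4.02×10^-3″ → d = 1/p = 248.8 pc
Star Q: M = m − 5 log₁₀ d + 5 = 20.14 − 5·2.3958 + 5 = 13.161
ΔM = M_P − M_Q = 1.178 − (13.161) = -11.983; smaller M is more luminous → Star P.
L ratio = 10^(0.4 |ΔM|) = 10^4.793 = 62140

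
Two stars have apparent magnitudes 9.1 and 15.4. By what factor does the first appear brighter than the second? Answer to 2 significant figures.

Δm = 9.1 − (15.4) = -6.3
Flux ratio = 10^(−0.4 Δm) = 10^(−0.4 × -6.3) = 10^2.520 = 331.1

330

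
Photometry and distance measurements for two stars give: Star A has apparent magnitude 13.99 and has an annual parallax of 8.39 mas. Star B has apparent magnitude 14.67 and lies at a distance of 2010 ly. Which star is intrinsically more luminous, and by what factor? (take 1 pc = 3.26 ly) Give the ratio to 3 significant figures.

Star B is more luminous, by a factor of 14.3.

Star A: p = 8.39 mas = 8.39×10^-3″ → d = 1/p = 119.2 pc
Star A: M = m − 5 log₁₀ d + 5 = 13.99 − 5·2.0762 + 5 = 8.609
Star B: d = 2010 ly / 3.26 = 616.6 pc
Star B: M = m − 5 log₁₀ d + 5 = 14.67 − 5·2.7900 + 5 = 5.720
ΔM = M_A − M_B = 8.609 − (5.720) = 2.889; smaller M is more luminous → Star B.
L ratio = 10^(0.4 |ΔM|) = 10^1.155 = 14.30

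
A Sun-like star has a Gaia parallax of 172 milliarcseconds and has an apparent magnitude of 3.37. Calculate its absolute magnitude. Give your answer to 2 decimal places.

p = 172 mas = 0.172″ → d = 1/p = 5.814 pc
5 log₁₀(d/10 pc) = 5 log₁₀(5.814) − 5 = -1.178
M = m − 5 log₁₀(d/10) = 3.37 + 1.178 = 4.548

M ≈ 4.55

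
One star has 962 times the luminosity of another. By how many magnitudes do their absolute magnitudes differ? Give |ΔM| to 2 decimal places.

|ΔM| ≈ 7.46

Pogson: ΔM = −2.5 log₁₀(ratio) = −2.5 log₁₀(962) = −2.5 × 2.9832 = -7.458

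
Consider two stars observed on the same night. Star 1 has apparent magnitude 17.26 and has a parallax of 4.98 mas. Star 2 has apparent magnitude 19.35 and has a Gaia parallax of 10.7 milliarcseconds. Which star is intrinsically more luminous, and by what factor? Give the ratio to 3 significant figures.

Star 1: p = 4.98 mas = 4.98×10^-3″ → d = 1/p = 200.8 pc
Star 1: M = m − 5 log₁₀ d + 5 = 17.26 − 5·2.3028 + 5 = 10.746
Star 2: p = 10.7 mas = 0.0107″ → d = 1/p = 93.46 pc
Star 2: M = m − 5 log₁₀ d + 5 = 19.35 − 5·1.9706 + 5 = 14.497
ΔM = M_1 − M_2 = 10.746 − (14.497) = -3.751; smaller M is more luminous → Star 1.
L ratio = 10^(0.4 |ΔM|) = 10^1.500 = 31.65

Star 1 is more luminous, by a factor of 31.6.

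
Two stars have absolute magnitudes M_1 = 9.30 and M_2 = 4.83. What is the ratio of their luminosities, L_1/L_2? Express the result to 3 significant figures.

ΔM = M_1 − M_2 = 4.47
L_1/L_2 = 10^(−0.4 ΔM) = 10^-1.788 = 0.01629

L_1/L_2 ≈ 0.0163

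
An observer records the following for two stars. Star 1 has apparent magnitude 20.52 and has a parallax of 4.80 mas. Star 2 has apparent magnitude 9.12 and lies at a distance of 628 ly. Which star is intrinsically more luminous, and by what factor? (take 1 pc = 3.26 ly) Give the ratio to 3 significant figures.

Star 2 is more luminous, by a factor of 31000.

Star 1: p = 4.80 mas = 4.80×10^-3″ → d = 1/p = 208.3 pc
Star 1: M = m − 5 log₁₀ d + 5 = 20.52 − 5·2.3188 + 5 = 13.926
Star 2: d = 628 ly / 3.26 = 192.6 pc
Star 2: M = m − 5 log₁₀ d + 5 = 9.12 − 5·2.2847 + 5 = 2.696
ΔM = M_1 − M_2 = 13.926 − (2.696) = 11.230; smaller M is more luminous → Star 2.
L ratio = 10^(0.4 |ΔM|) = 10^4.492 = 31040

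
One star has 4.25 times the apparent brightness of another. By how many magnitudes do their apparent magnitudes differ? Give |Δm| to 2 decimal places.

|Δm| ≈ 1.57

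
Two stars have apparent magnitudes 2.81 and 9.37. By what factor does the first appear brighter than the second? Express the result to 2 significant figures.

420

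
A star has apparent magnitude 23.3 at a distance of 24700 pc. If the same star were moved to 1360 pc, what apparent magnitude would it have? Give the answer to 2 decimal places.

m ≈ 17.00

Flux ∝ 1/d², so Δm = 5 log₁₀(d₂/d₁) = 5 log₁₀(1360/24700) = -6.296
m₂ = m₁ + Δm = 23.3 + (-6.296) = 17.004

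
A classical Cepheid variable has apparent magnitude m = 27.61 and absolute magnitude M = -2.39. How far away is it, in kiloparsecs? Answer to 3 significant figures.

Distance modulus: m − M = 27.61 − (-2.39) = 30.000
m − M = 5 log₁₀ d − 5
log₁₀ d = (m − M)/5 + 1 = 7.0000
d = 10^7.0000 = 1.000×10^7 pc
= 10000 kpc

d ≈ 10000 kpc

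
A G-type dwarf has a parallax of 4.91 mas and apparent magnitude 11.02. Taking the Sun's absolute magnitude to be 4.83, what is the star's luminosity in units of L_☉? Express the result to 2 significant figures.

d = 1/p = 1000/4.91 mas = 203.7 pc
M = m − 5 log₁₀ d + 5 = 11.02 − 5·2.3089 + 5 = 4.475
M − M_☉ = 4.475 − 4.83 = -0.355
L/L_☉ = 10^(−0.4 × -0.355) = 1.386

L/L_☉ ≈ 1.4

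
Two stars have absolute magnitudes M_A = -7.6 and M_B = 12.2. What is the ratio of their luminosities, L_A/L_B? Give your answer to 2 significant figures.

L_A/L_B ≈ 8.3×10^7

ΔM = M_A − M_B = -19.8
L_A/L_B = 10^(−0.4 ΔM) = 10^7.920 = 8.318×10^7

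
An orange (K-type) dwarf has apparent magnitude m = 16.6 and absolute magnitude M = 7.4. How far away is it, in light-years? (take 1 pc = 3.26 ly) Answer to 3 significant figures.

d ≈ 2260 ly

Distance modulus: m − M = 16.6 − (7.4) = 9.200
m − M = 5 log₁₀ d − 5
log₁₀ d = (m − M)/5 + 1 = 2.8400
d = 10^2.8400 = 691.8 pc
= 2255 ly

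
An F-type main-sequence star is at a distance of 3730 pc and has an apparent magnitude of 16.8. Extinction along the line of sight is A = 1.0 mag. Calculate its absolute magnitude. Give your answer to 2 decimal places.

5 log₁₀(d/10 pc) = 5 log₁₀(3730) − 5 = 12.859
M = m − 5 log₁₀(d/10) − A = 16.8 − 12.859 − 1.0 = 2.941

M ≈ 2.94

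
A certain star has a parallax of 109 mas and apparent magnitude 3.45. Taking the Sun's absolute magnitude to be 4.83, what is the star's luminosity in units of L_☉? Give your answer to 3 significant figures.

L/L_☉ ≈ 3.00

d = 1/p = 1000/109 mas = 9.174 pc
M = m − 5 log₁₀ d + 5 = 3.45 − 5·0.9626 + 5 = 3.637
M − M_☉ = 3.637 − 4.83 = -1.193
L/L_☉ = 10^(−0.4 × -1.193) = 3.000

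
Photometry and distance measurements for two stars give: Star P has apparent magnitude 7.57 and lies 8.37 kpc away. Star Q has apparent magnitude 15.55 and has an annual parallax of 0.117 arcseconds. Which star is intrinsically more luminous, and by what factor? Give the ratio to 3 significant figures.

Star P: d = 8.37 kpc = 8370 pc
Star P: M = m − 5 log₁₀ d + 5 = 7.57 − 5·3.9227 + 5 = -7.044
Star Q: d = 1/p = 1/0.117″ = 8.547 pc
Star Q: M = m − 5 log₁₀ d + 5 = 15.55 − 5·0.9318 + 5 = 15.891
ΔM = M_P − M_Q = -7.044 − (15.891) = -22.935; smaller M is more luminous → Star P.
L ratio = 10^(0.4 |ΔM|) = 10^9.174 = 1.492×10^9

Star P is more luminous, by a factor of 1.49×10^9.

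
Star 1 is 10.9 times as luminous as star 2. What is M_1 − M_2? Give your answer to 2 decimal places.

M_1 − M_2 ≈ -2.59

Pogson: ΔM = −2.5 log₁₀(ratio) = −2.5 log₁₀(10.9) = −2.5 × 1.0374 = -2.594
Star 1 is brighter, so it has the smaller magnitude: the difference is negative.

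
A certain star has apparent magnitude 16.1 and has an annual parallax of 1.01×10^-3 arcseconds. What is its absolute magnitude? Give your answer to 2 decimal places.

M ≈ 6.12

d = 1/p = 1/1.01×10^-3″ = 990.1 pc
5 log₁₀(d/10 pc) = 5 log₁₀(990.1) − 5 = 9.978
M = m − 5 log₁₀(d/10) = 16.1 − 9.978 = 6.122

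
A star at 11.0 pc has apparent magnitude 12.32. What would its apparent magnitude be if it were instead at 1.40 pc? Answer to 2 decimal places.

m ≈ 7.84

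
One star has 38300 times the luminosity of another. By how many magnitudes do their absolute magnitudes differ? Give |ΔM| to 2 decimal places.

Pogson: ΔM = −2.5 log₁₀(ratio) = −2.5 log₁₀(38300) = −2.5 × 4.5832 = -11.458

|ΔM| ≈ 11.46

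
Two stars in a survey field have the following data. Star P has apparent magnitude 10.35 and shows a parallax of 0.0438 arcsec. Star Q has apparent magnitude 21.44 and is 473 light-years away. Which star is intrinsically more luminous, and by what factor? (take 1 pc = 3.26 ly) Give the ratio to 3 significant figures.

Star P is more luminous, by a factor of 676.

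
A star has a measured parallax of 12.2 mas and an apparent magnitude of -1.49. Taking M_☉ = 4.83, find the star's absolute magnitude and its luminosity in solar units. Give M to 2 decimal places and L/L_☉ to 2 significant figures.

d = 1/p = 1000/12.2 mas = 81.97 pc
M = m − 5 log₁₀ d + 5 = -1.49 − 5·1.9136 + 5 = -6.058
M − M_☉ = -6.058 − 4.83 = -10.888
L/L_☉ = 10^(−0.4 × -10.888) = 22660

M ≈ -6.06; L/L_☉ ≈ 23000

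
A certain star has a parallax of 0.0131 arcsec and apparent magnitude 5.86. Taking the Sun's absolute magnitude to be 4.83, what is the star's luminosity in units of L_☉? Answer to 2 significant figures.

d = 1/p = 1/0.0131″ = 76.34 pc
M = m − 5 log₁₀ d + 5 = 5.86 − 5·1.8827 + 5 = 1.446
M − M_☉ = 1.446 − 4.83 = -3.384
L/L_☉ = 10^(−0.4 × -3.384) = 22.57

L/L_☉ ≈ 23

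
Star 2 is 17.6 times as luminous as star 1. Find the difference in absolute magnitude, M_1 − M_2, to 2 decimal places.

Pogson: ΔM = −2.5 log₁₀(ratio) = −2.5 log₁₀(17.6) = −2.5 × 1.2455 = -3.114
Star 2 is brighter so has the smaller magnitude: M_1 − M_2 is positive.

M_1 − M_2 ≈ 3.11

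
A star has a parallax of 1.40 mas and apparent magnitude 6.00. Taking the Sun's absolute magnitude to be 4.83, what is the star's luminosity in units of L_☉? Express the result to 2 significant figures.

L/L_☉ ≈ 1700

d = 1/p = 1000/1.40 mas = 714.3 pc
M = m − 5 log₁₀ d + 5 = 6.00 − 5·2.8539 + 5 = -3.269
M − M_☉ = -3.269 − 4.83 = -8.099
L/L_☉ = 10^(−0.4 × -8.099) = 1737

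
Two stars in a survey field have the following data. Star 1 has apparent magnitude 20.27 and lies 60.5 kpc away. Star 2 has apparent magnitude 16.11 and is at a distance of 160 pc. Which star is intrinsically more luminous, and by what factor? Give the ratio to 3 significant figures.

Star 1: d = 60.5 kpc = 60500 pc
Star 1: M = m − 5 log₁₀ d + 5 = 20.27 − 5·4.7818 + 5 = 1.361
Star 2: M = m − 5 log₁₀ d + 5 = 16.11 − 5·2.2041 + 5 = 10.089
ΔM = M_1 − M_2 = 1.361 − (10.089) = -8.728; smaller M is more luminous → Star 1.
L ratio = 10^(0.4 |ΔM|) = 10^3.491 = 3099

Star 1 is more luminous, by a factor of 3100.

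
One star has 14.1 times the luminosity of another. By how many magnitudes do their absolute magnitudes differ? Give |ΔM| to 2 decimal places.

|ΔM| ≈ 2.87

Pogson: ΔM = −2.5 log₁₀(ratio) = −2.5 log₁₀(14.1) = −2.5 × 1.1492 = -2.873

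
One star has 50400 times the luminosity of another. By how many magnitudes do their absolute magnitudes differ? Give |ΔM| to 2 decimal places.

|ΔM| ≈ 11.76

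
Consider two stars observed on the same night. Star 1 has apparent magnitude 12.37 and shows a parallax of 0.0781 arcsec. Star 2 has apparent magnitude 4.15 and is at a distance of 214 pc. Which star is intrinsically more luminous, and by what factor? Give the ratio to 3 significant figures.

Star 1: d = 1/p = 1/0.0781″ = 12.80 pc
Star 1: M = m − 5 log₁₀ d + 5 = 12.37 − 5·1.1073 + 5 = 11.833
Star 2: M = m − 5 log₁₀ d + 5 = 4.15 − 5·2.3304 + 5 = -2.502
ΔM = M_1 − M_2 = 11.833 − (-2.502) = 14.335; smaller M is more luminous → Star 2.
L ratio = 10^(0.4 |ΔM|) = 10^5.734 = 542200

Star 2 is more luminous, by a factor of 542000.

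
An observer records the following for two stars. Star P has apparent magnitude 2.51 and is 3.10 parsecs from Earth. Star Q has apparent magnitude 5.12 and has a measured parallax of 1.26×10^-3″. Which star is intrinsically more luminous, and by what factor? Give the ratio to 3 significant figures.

Star Q is more luminous, by a factor of 5920.

Star P: M = m − 5 log₁₀ d + 5 = 2.51 − 5·0.4914 + 5 = 5.053
Star Q: d = 1/p = 1/1.26×10^-3″ = 793.7 pc
Star Q: M = m − 5 log₁₀ d + 5 = 5.12 − 5·2.8996 + 5 = -4.378
ΔM = M_P − M_Q = 5.053 − (-4.378) = 9.431; smaller M is more luminous → Star Q.
L ratio = 10^(0.4 |ΔM|) = 10^3.773 = 5923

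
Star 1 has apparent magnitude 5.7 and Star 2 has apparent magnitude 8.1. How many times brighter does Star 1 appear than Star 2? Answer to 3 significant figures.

9.12

Δm = 5.7 − (8.1) = -2.4
Flux ratio = 10^(−0.4 Δm) = 10^(−0.4 × -2.4) = 10^0.960 = 9.120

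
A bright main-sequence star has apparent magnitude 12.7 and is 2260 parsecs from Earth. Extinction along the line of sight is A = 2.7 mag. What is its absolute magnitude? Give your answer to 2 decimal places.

M ≈ -1.77

5 log₁₀(d/10 pc) = 5 log₁₀(2260) − 5 = 11.771
M = m − 5 log₁₀(d/10) − A = 12.7 − 11.771 − 2.7 = -1.771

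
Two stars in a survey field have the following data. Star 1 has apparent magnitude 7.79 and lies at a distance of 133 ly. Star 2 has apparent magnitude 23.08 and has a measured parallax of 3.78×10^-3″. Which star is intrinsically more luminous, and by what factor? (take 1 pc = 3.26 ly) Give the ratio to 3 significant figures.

Star 1 is more luminous, by a factor of 31100.

Star 1: d = 133 ly / 3.26 = 40.80 pc
Star 1: M = m − 5 log₁₀ d + 5 = 7.79 − 5·1.6106 + 5 = 4.737
Star 2: d = 1/p = 1/3.78×10^-3″ = 264.6 pc
Star 2: M = m − 5 log₁₀ d + 5 = 23.08 − 5·2.4225 + 5 = 15.967
ΔM = M_1 − M_2 = 4.737 − (15.967) = -11.231; smaller M is more luminous → Star 1.
L ratio = 10^(0.4 |ΔM|) = 10^4.492 = 31060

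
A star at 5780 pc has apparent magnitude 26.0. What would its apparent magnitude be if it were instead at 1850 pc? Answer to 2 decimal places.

m ≈ 23.53

Flux ∝ 1/d², so Δm = 5 log₁₀(d₂/d₁) = 5 log₁₀(1850/5780) = -2.474
m₂ = m₁ + Δm = 26.0 + (-2.474) = 23.526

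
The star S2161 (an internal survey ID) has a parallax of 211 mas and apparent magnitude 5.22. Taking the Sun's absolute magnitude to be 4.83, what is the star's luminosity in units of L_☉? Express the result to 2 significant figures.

L/L_☉ ≈ 0.16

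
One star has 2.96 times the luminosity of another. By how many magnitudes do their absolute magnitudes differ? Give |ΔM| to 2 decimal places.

|ΔM| ≈ 1.18

Pogson: ΔM = −2.5 log₁₀(ratio) = −2.5 log₁₀(2.96) = −2.5 × 0.4713 = -1.178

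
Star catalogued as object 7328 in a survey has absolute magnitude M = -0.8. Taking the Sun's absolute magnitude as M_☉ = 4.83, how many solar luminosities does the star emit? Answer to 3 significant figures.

L/L_☉ ≈ 179

M − M_☉ = -0.8 − 4.83 = -5.630
L/L_☉ = 10^(−0.4 (M − M_☉)) = 10^2.252 = 178.6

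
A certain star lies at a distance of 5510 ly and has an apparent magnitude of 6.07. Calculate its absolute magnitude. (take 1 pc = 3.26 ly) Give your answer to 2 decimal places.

M ≈ -5.07

d = 5510 ly / 3.26 = 1690 pc
5 log₁₀(d/10 pc) = 5 log₁₀(1690) − 5 = 11.140
M = m − 5 log₁₀(d/10) = 6.07 − 11.140 = -5.070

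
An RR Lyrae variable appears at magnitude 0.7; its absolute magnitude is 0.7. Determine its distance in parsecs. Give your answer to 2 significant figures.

d ≈ 10 pc

μ = m − M = 0.000
m − M = 5 log₁₀ d − 5
log₁₀ d = (m − M)/5 + 1 = 1.0000
d = 10^1.0000 = 10.00 pc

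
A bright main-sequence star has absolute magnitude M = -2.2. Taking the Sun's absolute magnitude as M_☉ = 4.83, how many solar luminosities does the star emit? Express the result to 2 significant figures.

L/L_☉ ≈ 650

M − M_☉ = -2.2 − 4.83 = -7.030
L/L_☉ = 10^(−0.4 (M − M_☉)) = 10^2.812 = 648.6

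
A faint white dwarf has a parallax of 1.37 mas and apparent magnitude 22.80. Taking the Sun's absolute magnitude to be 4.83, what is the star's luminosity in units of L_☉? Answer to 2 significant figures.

L/L_☉ ≈ 3.5×10^-4

d = 1/p = 1000/1.37 mas = 729.9 pc
M = m − 5 log₁₀ d + 5 = 22.80 − 5·2.8633 + 5 = 13.484
M − M_☉ = 13.484 − 4.83 = 8.654
L/L_☉ = 10^(−0.4 × 8.654) = 3.456×10^-4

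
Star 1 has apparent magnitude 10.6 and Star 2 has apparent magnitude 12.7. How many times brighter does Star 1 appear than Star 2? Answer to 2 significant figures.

Δm = 10.6 − (12.7) = -2.1
Flux ratio = 10^(−0.4 Δm) = 10^(−0.4 × -2.1) = 10^0.840 = 6.918

6.9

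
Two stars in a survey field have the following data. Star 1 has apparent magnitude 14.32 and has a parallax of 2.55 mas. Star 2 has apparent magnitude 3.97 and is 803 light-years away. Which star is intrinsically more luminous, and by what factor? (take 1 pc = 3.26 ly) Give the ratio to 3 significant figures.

Star 2 is more luminous, by a factor of 5450.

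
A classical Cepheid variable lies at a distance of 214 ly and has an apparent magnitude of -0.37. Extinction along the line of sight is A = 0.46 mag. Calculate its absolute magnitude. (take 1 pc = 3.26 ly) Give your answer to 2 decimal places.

d = 214 ly / 3.26 = 65.64 pc
5 log₁₀(d/10 pc) = 5 log₁₀(65.64) − 5 = 4.086
M = m − 5 log₁₀(d/10) − A = -0.37 − 4.086 − 0.46 = -4.916

M ≈ -4.92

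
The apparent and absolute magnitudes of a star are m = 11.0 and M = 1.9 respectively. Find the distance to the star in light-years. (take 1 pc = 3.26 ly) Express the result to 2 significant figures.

d ≈ 2200 ly

μ = m − M = 9.100
m − M = 5 log₁₀ d − 5
log₁₀ d = (m − M)/5 + 1 = 2.8200
d = 10^2.8200 = 660.7 pc
= 2154 ly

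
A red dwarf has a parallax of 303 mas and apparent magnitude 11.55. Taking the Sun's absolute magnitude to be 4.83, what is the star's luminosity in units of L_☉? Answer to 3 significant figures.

d = 1/p = 1000/303 mas = 3.300 pc
M = m − 5 log₁₀ d + 5 = 11.55 − 5·0.5186 + 5 = 13.957
M − M_☉ = 13.957 − 4.83 = 9.127
L/L_☉ = 10^(−0.4 × 9.127) = 2.234×10^-4

L/L_☉ ≈ 2.23×10^-4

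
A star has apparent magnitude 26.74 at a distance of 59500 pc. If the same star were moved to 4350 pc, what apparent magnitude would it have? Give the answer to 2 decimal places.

Flux ∝ 1/d², so Δm = 5 log₁₀(d₂/d₁) = 5 log₁₀(4350/59500) = -5.680
m₂ = m₁ + Δm = 26.74 + (-5.680) = 21.060

m ≈ 21.06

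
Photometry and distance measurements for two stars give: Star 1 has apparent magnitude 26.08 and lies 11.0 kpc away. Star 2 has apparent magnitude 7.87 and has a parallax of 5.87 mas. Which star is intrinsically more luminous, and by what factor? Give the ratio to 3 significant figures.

Star 2 is more luminous, by a factor of 4610.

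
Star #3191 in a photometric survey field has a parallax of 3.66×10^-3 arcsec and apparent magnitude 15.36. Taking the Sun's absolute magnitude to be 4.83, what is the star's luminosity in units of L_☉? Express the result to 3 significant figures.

L/L_☉ ≈ 0.0458

d = 1/p = 1/3.66×10^-3″ = 273.2 pc
M = m − 5 log₁₀ d + 5 = 15.36 − 5·2.4365 + 5 = 8.177
M − M_☉ = 8.177 − 4.83 = 3.347
L/L_☉ = 10^(−0.4 × 3.347) = 0.04582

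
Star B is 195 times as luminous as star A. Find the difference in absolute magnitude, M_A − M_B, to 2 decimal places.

M_A − M_B ≈ 5.73

Pogson: ΔM = −2.5 log₁₀(ratio) = −2.5 log₁₀(195) = −2.5 × 2.2900 = -5.725
Star B is brighter so has the smaller magnitude: M_A − M_B is positive.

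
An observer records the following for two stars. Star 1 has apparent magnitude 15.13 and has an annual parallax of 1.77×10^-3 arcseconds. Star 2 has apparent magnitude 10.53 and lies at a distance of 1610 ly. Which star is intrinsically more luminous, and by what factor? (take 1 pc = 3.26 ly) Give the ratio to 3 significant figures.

Star 2 is more luminous, by a factor of 52.9.

Star 1: d = 1/p = 1/1.77×10^-3″ = 565.0 pc
Star 1: M = m − 5 log₁₀ d + 5 = 15.13 − 5·2.7520 + 5 = 6.370
Star 2: d = 1610 ly / 3.26 = 493.9 pc
Star 2: M = m − 5 log₁₀ d + 5 = 10.53 − 5·2.6936 + 5 = 2.062
ΔM = M_1 − M_2 = 6.370 − (2.062) = 4.308; smaller M is more luminous → Star 2.
L ratio = 10^(0.4 |ΔM|) = 10^1.723 = 52.86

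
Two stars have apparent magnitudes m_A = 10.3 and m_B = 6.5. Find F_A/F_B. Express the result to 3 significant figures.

F_A/F_B ≈ 0.0302

Magnitude difference = 3.8
Flux ratio = 10^(−0.4 Δm) = 10^(−0.4 × 3.8) = 10^-1.520 = 0.03020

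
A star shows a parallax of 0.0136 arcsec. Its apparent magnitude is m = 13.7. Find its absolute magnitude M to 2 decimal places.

d = 1/p = 1/0.0136″ = 73.53 pc
5 log₁₀(d/10 pc) = 5 log₁₀(73.53) − 5 = 4.332
M = m − 5 log₁₀(d/10) = 13.7 − 4.332 = 9.368

M ≈ 9.37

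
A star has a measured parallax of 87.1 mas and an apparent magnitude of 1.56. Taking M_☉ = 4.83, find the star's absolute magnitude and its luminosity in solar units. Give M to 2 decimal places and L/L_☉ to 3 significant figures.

M ≈ 1.26; L/L_☉ ≈ 26.8

d = 1/p = 1000/87.1 mas = 11.48 pc
M = m − 5 log₁₀ d + 5 = 1.56 − 5·1.0600 + 5 = 1.260
M − M_☉ = 1.260 − 4.83 = -3.570
L/L_☉ = 10^(−0.4 × -3.570) = 26.79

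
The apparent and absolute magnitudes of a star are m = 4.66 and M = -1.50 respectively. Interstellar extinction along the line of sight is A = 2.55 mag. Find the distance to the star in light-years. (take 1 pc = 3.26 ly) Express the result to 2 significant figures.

d ≈ 170 ly

m − M = 5 log₁₀(d/10 pc) + A  ⇒  4.66 − (-1.50) − 2.55 = 5 log₁₀(d/10)
3.610 = 5 log₁₀(d/10)
log₁₀ d = (m − M − A)/5 + 1 = 1.7220
d = 10^1.7220 = 52.72 pc
= 171.9 ly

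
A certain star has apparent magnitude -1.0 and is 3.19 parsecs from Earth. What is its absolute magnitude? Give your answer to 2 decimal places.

M ≈ 1.48

5 log₁₀(d/10 pc) = 5 log₁₀(3.190) − 5 = -2.481
M = m − 5 log₁₀(d/10) = -1.0 + 2.481 = 1.481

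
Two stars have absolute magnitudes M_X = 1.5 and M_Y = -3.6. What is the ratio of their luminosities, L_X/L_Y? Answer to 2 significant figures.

ΔM = M_X − M_Y = 5.1
L_X/L_Y = 10^(−0.4 ΔM) = 10^-2.040 = 9.120×10^-3

L_X/L_Y ≈ 9.1×10^-3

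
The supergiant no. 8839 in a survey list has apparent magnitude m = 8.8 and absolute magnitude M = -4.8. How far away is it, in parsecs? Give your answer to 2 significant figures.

d ≈ 5200 pc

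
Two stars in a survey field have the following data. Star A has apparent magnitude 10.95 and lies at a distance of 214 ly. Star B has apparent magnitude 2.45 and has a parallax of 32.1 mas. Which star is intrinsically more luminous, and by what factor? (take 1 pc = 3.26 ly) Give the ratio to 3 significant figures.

Star B is more luminous, by a factor of 566.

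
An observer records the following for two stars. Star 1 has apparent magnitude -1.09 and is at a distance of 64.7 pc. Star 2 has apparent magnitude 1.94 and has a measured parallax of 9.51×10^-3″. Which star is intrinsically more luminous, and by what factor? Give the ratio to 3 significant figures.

Star 1 is more luminous, by a factor of 6.17.

Star 1: M = m − 5 log₁₀ d + 5 = -1.09 − 5·1.8109 + 5 = -5.145
Star 2: d = 1/p = 1/9.51×10^-3″ = 105.2 pc
Star 2: M = m − 5 log₁₀ d + 5 = 1.94 − 5·2.0218 + 5 = -3.169
ΔM = M_1 − M_2 = -5.145 − (-3.169) = -1.975; smaller M is more luminous → Star 1.
L ratio = 10^(0.4 |ΔM|) = 10^0.790 = 6.168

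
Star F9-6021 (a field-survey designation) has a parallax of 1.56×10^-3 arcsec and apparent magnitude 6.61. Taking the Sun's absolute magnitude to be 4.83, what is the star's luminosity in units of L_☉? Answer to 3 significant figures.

L/L_☉ ≈ 798

d = 1/p = 1/1.56×10^-3″ = 641.0 pc
M = m − 5 log₁₀ d + 5 = 6.61 − 5·2.8069 + 5 = -2.424
M − M_☉ = -2.424 − 4.83 = -7.254
L/L_☉ = 10^(−0.4 × -7.254) = 797.5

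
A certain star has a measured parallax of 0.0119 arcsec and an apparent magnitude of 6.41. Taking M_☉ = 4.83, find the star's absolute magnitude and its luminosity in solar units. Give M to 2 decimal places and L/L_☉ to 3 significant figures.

M ≈ 1.79; L/L_☉ ≈ 16.5

d = 1/p = 1/0.0119″ = 84.03 pc
M = m − 5 log₁₀ d + 5 = 6.41 − 5·1.9245 + 5 = 1.788
M − M_☉ = 1.788 − 4.83 = -3.042
L/L_☉ = 10^(−0.4 × -3.042) = 16.48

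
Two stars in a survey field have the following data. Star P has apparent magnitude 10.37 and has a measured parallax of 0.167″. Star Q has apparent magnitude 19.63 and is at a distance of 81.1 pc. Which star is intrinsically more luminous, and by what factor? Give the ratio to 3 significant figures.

Star P: d = 1/p = 1/0.167″ = 5.988 pc
Star P: M = m − 5 log₁₀ d + 5 = 10.37 − 5·0.7773 + 5 = 11.484
Star Q: M = m − 5 log₁₀ d + 5 = 19.63 − 5·1.9090 + 5 = 15.085
ΔM = M_P − M_Q = 11.484 − (15.085) = -3.601; smaller M is more luminous → Star P.
L ratio = 10^(0.4 |ΔM|) = 10^1.441 = 27.58

Star P is more luminous, by a factor of 27.6.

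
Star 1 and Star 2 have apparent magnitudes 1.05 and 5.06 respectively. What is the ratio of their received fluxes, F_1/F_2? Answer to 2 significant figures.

F_1/F_2 ≈ 40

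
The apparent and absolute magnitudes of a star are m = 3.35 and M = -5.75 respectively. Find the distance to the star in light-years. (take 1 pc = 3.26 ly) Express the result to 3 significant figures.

d ≈ 2150 ly

Distance modulus: m − M = 3.35 − (-5.75) = 9.100
m − M = 5 log₁₀ d − 5
log₁₀ d = (m − M)/5 + 1 = 2.8200
d = 10^2.8200 = 660.7 pc
= 2154 ly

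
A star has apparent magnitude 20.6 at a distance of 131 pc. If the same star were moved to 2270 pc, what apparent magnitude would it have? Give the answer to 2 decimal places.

m ≈ 26.79

Flux ∝ 1/d², so Δm = 5 log₁₀(d₂/d₁) = 5 log₁₀(2270/131) = 6.194
m₂ = m₁ + Δm = 20.6 + (6.194) = 26.794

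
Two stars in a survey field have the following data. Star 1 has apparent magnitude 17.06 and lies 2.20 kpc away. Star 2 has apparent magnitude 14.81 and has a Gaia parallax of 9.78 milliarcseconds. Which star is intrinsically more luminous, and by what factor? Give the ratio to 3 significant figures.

Star 1 is more luminous, by a factor of 58.3.

Star 1: d = 2.20 kpc = 2200 pc
Star 1: M = m − 5 log₁₀ d + 5 = 17.06 − 5·3.3424 + 5 = 5.348
Star 2: p = 9.78 mas = 9.78×10^-3″ → d = 1/p = 102.2 pc
Star 2: M = m − 5 log₁₀ d + 5 = 14.81 − 5·2.0097 + 5 = 9.762
ΔM = M_1 − M_2 = 5.348 − (9.762) = -4.414; smaller M is more luminous → Star 1.
L ratio = 10^(0.4 |ΔM|) = 10^1.766 = 58.28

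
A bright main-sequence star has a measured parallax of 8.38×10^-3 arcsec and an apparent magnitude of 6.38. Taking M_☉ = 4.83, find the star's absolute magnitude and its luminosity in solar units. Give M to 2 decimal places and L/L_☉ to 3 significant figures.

M ≈ 1.00; L/L_☉ ≈ 34.2

d = 1/p = 1/8.38×10^-3″ = 119.3 pc
M = m − 5 log₁₀ d + 5 = 6.38 − 5·2.0768 + 5 = 0.996
M − M_☉ = 0.996 − 4.83 = -3.834
L/L_☉ = 10^(−0.4 × -3.834) = 34.16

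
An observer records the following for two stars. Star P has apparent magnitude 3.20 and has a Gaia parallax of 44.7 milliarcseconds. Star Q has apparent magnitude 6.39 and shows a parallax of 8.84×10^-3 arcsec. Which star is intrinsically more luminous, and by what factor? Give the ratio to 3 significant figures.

Star Q is more luminous, by a factor of 1.35.

Star P: p = 44.7 mas = 0.0447″ → d = 1/p = 22.37 pc
Star P: M = m − 5 log₁₀ d + 5 = 3.20 − 5·1.3497 + 5 = 1.452
Star Q: d = 1/p = 1/8.84×10^-3″ = 113.1 pc
Star Q: M = m − 5 log₁₀ d + 5 = 6.39 − 5·2.0535 + 5 = 1.122
ΔM = M_P − M_Q = 1.452 − (1.122) = 0.329; smaller M is more luminous → Star Q.
L ratio = 10^(0.4 |ΔM|) = 10^0.132 = 1.354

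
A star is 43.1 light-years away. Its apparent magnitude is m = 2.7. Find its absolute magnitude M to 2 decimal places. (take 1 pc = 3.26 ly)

M ≈ 2.09

d = 43.1 ly / 3.26 = 13.22 pc
5 log₁₀(d/10 pc) = 5 log₁₀(13.22) − 5 = 0.606
M = m − 5 log₁₀(d/10) = 2.7 − 0.606 = 2.094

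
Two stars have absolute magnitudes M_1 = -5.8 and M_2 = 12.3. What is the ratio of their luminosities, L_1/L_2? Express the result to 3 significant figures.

L_1/L_2 ≈ 1.74×10^7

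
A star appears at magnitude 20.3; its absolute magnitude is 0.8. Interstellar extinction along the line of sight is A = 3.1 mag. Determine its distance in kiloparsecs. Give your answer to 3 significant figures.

d ≈ 19.1 kpc

m − M = 5 log₁₀(d/10 pc) + A  ⇒  20.3 − (0.8) − 3.1 = 5 log₁₀(d/10)
16.400 = 5 log₁₀(d/10)
log₁₀ d = (m − M − A)/5 + 1 = 4.2800
d = 10^4.2800 = 19050 pc
= 19.05 kpc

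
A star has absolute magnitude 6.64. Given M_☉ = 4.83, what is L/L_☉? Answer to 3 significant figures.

L/L_☉ ≈ 0.189

M − M_☉ = 6.64 − 4.83 = 1.810
L/L_☉ = 10^(−0.4 (M − M_☉)) = 10^-0.724 = 0.1888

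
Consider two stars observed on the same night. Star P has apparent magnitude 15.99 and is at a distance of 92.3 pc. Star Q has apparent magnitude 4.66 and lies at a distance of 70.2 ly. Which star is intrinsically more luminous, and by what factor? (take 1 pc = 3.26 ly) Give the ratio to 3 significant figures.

Star Q is more luminous, by a factor of 1850.

Star P: M = m − 5 log₁₀ d + 5 = 15.99 − 5·1.9652 + 5 = 11.164
Star Q: d = 70.2 ly / 3.26 = 21.53 pc
Star Q: M = m − 5 log₁₀ d + 5 = 4.66 − 5·1.3331 + 5 = 2.994
ΔM = M_P − M_Q = 11.164 − (2.994) = 8.170; smaller M is more luminous → Star Q.
L ratio = 10^(0.4 |ΔM|) = 10^3.268 = 1853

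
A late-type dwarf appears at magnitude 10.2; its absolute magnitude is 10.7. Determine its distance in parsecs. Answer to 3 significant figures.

d ≈ 7.94 pc

μ = m − M = -0.500
m − M = 5 log₁₀ d − 5
log₁₀ d = (m − M)/5 + 1 = 0.9000
d = 10^0.9000 = 7.943 pc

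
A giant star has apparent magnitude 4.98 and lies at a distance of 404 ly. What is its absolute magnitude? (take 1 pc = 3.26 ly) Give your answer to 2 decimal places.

d = 404 ly / 3.26 = 123.9 pc
5 log₁₀(d/10 pc) = 5 log₁₀(123.9) − 5 = 5.466
M = m − 5 log₁₀(d/10) = 4.98 − 5.466 = -0.486

M ≈ -0.49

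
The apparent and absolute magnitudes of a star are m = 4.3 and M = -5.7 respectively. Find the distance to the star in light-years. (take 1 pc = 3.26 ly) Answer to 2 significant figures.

d ≈ 3300 ly

μ = m − M = 10.000
m − M = 5 log₁₀ d − 5
log₁₀ d = (m − M)/5 + 1 = 3.0000
d = 10^3.0000 = 1000 pc
= 3260 ly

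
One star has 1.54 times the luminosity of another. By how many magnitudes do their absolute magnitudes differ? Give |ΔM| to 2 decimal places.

|ΔM| ≈ 0.47

Pogson: ΔM = −2.5 log₁₀(ratio) = −2.5 log₁₀(1.54) = −2.5 × 0.1875 = -0.469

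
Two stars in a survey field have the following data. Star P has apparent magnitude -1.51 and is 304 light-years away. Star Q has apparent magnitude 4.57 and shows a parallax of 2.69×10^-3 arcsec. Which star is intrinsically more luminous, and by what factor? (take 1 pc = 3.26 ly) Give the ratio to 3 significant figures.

Star P: d = 304 ly / 3.26 = 93.25 pc
Star P: M = m − 5 log₁₀ d + 5 = -1.51 − 5·1.9697 + 5 = -6.358
Star Q: d = 1/p = 1/2.69×10^-3″ = 371.7 pc
Star Q: M = m − 5 log₁₀ d + 5 = 4.57 − 5·2.5702 + 5 = -3.281
ΔM = M_P − M_Q = -6.358 − (-3.281) = -3.077; smaller M is more luminous → Star P.
L ratio = 10^(0.4 |ΔM|) = 10^1.231 = 17.01

Star P is more luminous, by a factor of 17.0.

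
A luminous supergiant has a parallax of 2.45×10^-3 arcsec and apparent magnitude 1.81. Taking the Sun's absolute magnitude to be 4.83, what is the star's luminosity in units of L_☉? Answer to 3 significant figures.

d = 1/p = 1/2.45×10^-3″ = 408.2 pc
M = m − 5 log₁₀ d + 5 = 1.81 − 5·2.6108 + 5 = -6.244
M − M_☉ = -6.244 − 4.83 = -11.074
L/L_☉ = 10^(−0.4 × -11.074) = 26890

L/L_☉ ≈ 26900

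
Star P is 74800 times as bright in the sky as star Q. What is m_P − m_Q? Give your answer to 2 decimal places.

Pogson: Δm = −2.5 log₁₀(ratio) = −2.5 log₁₀(74800) = −2.5 × 4.8739 = -12.185
Star P is brighter, so it has the smaller magnitude: the difference is negative.

m_P − m_Q ≈ -12.18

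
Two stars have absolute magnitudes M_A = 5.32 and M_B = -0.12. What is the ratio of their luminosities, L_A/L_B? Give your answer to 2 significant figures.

L_A/L_B ≈ 6.7×10^-3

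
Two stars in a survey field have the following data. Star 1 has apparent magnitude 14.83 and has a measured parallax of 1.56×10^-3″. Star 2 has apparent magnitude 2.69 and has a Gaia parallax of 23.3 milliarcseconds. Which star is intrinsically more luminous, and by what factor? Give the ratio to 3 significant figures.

Star 1: d = 1/p = 1/1.56×10^-3″ = 641.0 pc
Star 1: M = m − 5 log₁₀ d + 5 = 14.83 − 5·2.8069 + 5 = 5.796
Star 2: p = 23.3 mas = 0.0233″ → d = 1/p = 42.92 pc
Star 2: M = m − 5 log₁₀ d + 5 = 2.69 − 5·1.6326 + 5 = -0.473
ΔM = M_1 − M_2 = 5.796 − (-0.473) = 6.269; smaller M is more luminous → Star 2.
L ratio = 10^(0.4 |ΔM|) = 10^2.508 = 321.8

Star 2 is more luminous, by a factor of 322.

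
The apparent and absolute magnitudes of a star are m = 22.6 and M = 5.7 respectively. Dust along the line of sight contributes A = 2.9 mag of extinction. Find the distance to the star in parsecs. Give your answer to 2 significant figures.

d ≈ 6300 pc

m − M = 5 log₁₀(d/10 pc) + A  ⇒  22.6 − (5.7) − 2.9 = 5 log₁₀(d/10)
14.000 = 5 log₁₀(d/10)
log₁₀ d = (m − M − A)/5 + 1 = 3.8000
d = 10^3.8000 = 6310 pc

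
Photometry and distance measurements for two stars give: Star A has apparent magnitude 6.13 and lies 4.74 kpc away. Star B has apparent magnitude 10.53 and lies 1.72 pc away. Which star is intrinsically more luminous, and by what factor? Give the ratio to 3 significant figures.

Star A: d = 4.74 kpc = 4740 pc
Star A: M = m − 5 log₁₀ d + 5 = 6.13 − 5·3.6758 + 5 = -7.249
Star B: M = m − 5 log₁₀ d + 5 = 10.53 − 5·0.2355 + 5 = 14.352
ΔM = M_A − M_B = -7.249 − (14.352) = -21.601; smaller M is more luminous → Star A.
L ratio = 10^(0.4 |ΔM|) = 10^8.640 = 4.370×10^8

Star A is more luminous, by a factor of 4.37×10^8.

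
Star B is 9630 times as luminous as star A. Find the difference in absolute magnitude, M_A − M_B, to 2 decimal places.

M_A − M_B ≈ 9.96

Pogson: ΔM = −2.5 log₁₀(ratio) = −2.5 log₁₀(9630) = −2.5 × 3.9836 = -9.959
Star B is brighter so has the smaller magnitude: M_A − M_B is positive.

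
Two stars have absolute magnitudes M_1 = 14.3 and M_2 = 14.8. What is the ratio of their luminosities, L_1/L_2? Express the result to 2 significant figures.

ΔM = M_1 − M_2 = -0.5
L_1/L_2 = 10^(−0.4 ΔM) = 10^0.200 = 1.585

L_1/L_2 ≈ 1.6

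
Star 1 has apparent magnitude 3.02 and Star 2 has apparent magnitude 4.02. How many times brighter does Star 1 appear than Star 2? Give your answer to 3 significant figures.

2.51

Magnitude difference = -1.00
Flux ratio = 10^(−0.4 Δm) = 10^(−0.4 × -1.00) = 10^0.400 = 2.512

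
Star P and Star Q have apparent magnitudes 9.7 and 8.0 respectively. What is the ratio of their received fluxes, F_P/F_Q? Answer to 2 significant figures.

F_P/F_Q ≈ 0.21

Magnitude difference = 1.7
Flux ratio = 10^(−0.4 Δm) = 10^(−0.4 × 1.7) = 10^-0.680 = 0.2089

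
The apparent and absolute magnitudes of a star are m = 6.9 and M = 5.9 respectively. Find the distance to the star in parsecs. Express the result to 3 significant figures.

d ≈ 15.8 pc

Distance modulus: m − M = 6.9 − (5.9) = 1.000
m − M = 5 log₁₀ d − 5
log₁₀ d = (m − M)/5 + 1 = 1.2000
d = 10^1.2000 = 15.85 pc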